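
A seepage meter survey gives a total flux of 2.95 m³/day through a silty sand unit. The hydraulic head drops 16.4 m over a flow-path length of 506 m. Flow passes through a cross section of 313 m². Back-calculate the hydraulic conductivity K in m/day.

Hydraulic gradient i = Δh / L = 16.4 / 506 = 0.03241.
From Q = K·A·i, K = Q / (A·i) = 2.95 / (313.0 × 0.03241) = 0.2908 m/day.

0.291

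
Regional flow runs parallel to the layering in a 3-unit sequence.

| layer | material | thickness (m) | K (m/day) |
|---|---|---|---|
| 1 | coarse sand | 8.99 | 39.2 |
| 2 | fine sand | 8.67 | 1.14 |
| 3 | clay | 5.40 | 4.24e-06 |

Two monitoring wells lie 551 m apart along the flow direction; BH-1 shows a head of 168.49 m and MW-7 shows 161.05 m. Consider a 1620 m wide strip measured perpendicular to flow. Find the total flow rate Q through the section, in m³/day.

7920

Flow is parallel to layering, so each bed carries its own Darcy discharge and the transmissivities add.
Σ(K_i·b_i) = 39.2×8.99 + 1.14×8.67 + 4.24e-06×5.40 = 362.3 m²/day.
Hydraulic gradient i = (168.49 − 161.05) / 551 = 7.44 / 551 = 0.01350.
Q = Σ(K_i·b_i) · W · i = 362.3 × 1620 × 0.01350 = 7925 m³/day.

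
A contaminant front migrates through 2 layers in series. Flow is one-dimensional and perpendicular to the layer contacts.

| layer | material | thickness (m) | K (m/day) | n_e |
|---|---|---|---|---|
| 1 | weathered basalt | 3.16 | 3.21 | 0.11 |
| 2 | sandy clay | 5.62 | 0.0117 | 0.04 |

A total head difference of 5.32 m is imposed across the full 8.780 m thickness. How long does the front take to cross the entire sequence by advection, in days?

51.8

With flow normal to the layers, continuity requires the same specific discharge q through every layer.
Σ(b_i/K_i) = 3.16/3.21 + 5.62/0.0117 = 481.3 d.
q = Δh / Σ(b_i/K_i) = 5.32 / 481.3 = 0.01105 m/day.
In each layer the seepage velocity is v_i = q/n_i, so the layer transit time is t_i = b_i·n_i / q:
  layer 1 (weathered basalt): t_1 = 3.16 × 0.11 / 0.01105 = 31.45 d
  layer 2 (sandy clay): t_2 = 5.62 × 0.04 / 0.01105 = 20.34 d
Total t = Σ t_i = 51.79 days.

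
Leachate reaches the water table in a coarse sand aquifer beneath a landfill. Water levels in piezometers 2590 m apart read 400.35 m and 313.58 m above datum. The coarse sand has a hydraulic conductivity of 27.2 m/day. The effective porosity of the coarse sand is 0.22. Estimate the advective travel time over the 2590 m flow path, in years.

1.71

Hydraulic gradient i = (400.35 − 313.58) / 2590 = 86.77 / 2590 = 0.03350.
Darcy flux q = K · i = 27.20 × 0.03350 = 0.9113 m/day.
Seepage velocity v = q / n_e = 0.9113 / 0.22 = 4.142 m/day.
Travel time t = L / v = 2590 / 4.142 = 625.3 days = 1.712 years.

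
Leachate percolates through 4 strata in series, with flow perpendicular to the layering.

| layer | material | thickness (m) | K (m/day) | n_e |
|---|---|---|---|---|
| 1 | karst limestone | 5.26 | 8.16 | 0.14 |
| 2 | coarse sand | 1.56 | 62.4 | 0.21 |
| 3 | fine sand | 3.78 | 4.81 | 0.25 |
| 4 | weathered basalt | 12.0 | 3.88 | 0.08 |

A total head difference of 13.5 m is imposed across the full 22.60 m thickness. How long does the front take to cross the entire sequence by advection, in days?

With flow normal to the layers, continuity requires the same specific discharge q through every layer.
Σ(b_i/K_i) = 5.26/8.16 + 1.56/62.4 + 3.78/4.81 + 12.0/3.88 = 4.548 d.
q = Δh / Σ(b_i/K_i) = 13.5 / 4.548 = 2.968 m/day.
In each layer the seepage velocity is v_i = q/n_i, so the layer transit time is t_i = b_i·n_i / q:
  layer 1 (karst limestone): t_1 = 5.26 × 0.14 / 2.968 = 0.2481 d
  layer 2 (coarse sand): t_2 = 1.56 × 0.21 / 2.968 = 0.1104 d
  layer 3 (fine sand): t_3 = 3.78 × 0.25 / 2.968 = 0.3184 d
  layer 4 (weathered basalt): t_4 = 12.0 × 0.08 / 2.968 = 0.3234 d
Total t = Σ t_i = 1.000 days.

1.00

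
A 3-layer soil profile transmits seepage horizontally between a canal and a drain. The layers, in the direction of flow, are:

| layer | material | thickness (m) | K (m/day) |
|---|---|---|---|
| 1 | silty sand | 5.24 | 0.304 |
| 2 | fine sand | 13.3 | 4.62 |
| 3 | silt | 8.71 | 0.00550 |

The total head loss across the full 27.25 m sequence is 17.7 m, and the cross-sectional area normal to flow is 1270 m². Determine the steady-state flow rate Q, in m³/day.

14.0

Flow is perpendicular to layering, so the layers act in series and the equivalent K is the thickness-weighted harmonic mean.
Total thickness L = 5.24 + 13.3 + 8.71 = 27.25 m.
Σ(b_i/K_i) = 5.24/0.304 + 13.3/4.62 + 8.71/0.00550 = 1604 d.
K_eq = L / Σ(b_i/K_i) = 27.25 / 1604 = 0.01699 m/day.
Q = K_eq · A · (Δh/L) = 0.01699 × 1270 × (17.7/27.25) = 14.02 m³/day.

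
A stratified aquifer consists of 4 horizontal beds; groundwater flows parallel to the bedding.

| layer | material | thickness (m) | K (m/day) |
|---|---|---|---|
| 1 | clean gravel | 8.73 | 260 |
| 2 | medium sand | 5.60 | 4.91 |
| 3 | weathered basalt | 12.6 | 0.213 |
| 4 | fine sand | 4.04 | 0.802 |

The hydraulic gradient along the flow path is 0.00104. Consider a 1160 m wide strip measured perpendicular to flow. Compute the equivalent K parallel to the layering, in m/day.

Flow is parallel to layering, so each bed carries its own Darcy discharge and the transmissivities add.
Σ(K_i·b_i) = 260×8.73 + 4.91×5.60 + 0.213×12.6 + 0.802×4.04 = 2303 m²/day.
Total thickness b = 30.97 m, so K_eq = Σ(K_i·b_i)/b = 74.37 m/day.

74.4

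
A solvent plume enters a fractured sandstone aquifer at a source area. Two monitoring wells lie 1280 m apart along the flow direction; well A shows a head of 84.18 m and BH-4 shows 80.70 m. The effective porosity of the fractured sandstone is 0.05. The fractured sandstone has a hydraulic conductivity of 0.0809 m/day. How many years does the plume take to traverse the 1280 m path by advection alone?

Hydraulic gradient i = (84.18 − 80.70) / 1280 = 3.48 / 1280 = 0.002719.
Darcy flux q = K · i = 0.08090 × 0.002719 = 0.0002199 m/day.
Seepage velocity v = q / n_e = 0.0002199 / 0.05 = 0.004399 m/day.
Travel time t = L / v = 1280 / 0.004399 = 2.910e+05 days = 796.7 years.

797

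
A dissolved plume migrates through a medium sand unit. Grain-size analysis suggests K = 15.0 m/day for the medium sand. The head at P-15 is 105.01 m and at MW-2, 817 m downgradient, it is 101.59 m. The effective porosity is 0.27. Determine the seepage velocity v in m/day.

0.233

Hydraulic gradient i = (105.01 − 101.59) / 817 = 3.42 / 817 = 0.004186.
Darcy flux q = K · i = 15.00 × 0.004186 = 0.06279 m/day.
Seepage velocity v = q / n_e = 0.06279 / 0.27 = 0.2326 m/day.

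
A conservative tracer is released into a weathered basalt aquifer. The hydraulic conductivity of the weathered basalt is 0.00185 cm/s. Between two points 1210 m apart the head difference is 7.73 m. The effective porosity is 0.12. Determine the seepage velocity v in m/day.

Convert K: 0.00185 cm/s × 864 = 1.598 m/day.
Hydraulic gradient i = Δh / L = 7.73 / 1210 = 0.006388.
Darcy flux q = K · i = 1.598 × 0.006388 = 0.01021 m/day.
Seepage velocity v = q / n_e = 0.01021 / 0.12 = 0.08509 m/day.

0.0851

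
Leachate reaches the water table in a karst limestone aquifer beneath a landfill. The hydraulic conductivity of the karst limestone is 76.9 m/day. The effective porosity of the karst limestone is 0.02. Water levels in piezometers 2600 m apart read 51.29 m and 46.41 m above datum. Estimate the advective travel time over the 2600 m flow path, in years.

Hydraulic gradient i = (51.29 − 46.41) / 2600 = 4.88 / 2600 = 0.001877.
Darcy flux q = K · i = 76.90 × 0.001877 = 0.1443 m/day.
Seepage velocity v = q / n_e = 0.1443 / 0.02 = 7.217 m/day.
Travel time t = L / v = 2600 / 7.217 = 360.3 days = 0.9864 years.

0.986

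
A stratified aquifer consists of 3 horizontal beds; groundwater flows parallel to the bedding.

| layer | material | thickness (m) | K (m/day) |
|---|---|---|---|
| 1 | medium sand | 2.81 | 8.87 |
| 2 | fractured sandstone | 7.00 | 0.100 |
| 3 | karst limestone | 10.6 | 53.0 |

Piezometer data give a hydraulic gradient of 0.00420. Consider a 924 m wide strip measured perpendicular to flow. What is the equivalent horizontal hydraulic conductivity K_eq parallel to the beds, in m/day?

28.8

Flow is parallel to layering, so each bed carries its own Darcy discharge and the transmissivities add.
Σ(K_i·b_i) = 8.87×2.81 + 0.100×7.00 + 53.0×10.6 = 587.4 m²/day.
Total thickness b = 20.41 m, so K_eq = Σ(K_i·b_i)/b = 28.78 m/day.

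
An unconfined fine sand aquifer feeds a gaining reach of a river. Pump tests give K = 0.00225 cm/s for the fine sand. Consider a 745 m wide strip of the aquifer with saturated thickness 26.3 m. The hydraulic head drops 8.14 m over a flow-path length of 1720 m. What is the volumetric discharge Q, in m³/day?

Convert K: 0.00225 cm/s × 864 = 1.944 m/day.
Cross-sectional area A = 745 × 26.3 = 19594 m².
Hydraulic gradient i = Δh / L = 8.14 / 1720 = 0.004733.
Darcy's law: Q = K · A · i = 1.944 × 19594 × 0.004733 = 180.3 m³/day.

180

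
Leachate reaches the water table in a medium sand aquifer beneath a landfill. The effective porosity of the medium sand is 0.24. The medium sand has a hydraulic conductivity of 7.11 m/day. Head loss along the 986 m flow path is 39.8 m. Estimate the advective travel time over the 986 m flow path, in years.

2.26

Hydraulic gradient i = Δh / L = 39.8 / 986 = 0.04037.
Darcy flux q = K · i = 7.110 × 0.04037 = 0.2870 m/day.
Seepage velocity v = q / n_e = 0.2870 / 0.24 = 1.196 m/day.
Travel time t = L / v = 986 / 1.196 = 824.5 days = 2.257 years.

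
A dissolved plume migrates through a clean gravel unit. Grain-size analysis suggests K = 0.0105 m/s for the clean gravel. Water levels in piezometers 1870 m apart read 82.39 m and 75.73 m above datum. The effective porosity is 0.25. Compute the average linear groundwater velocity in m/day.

12.9

Convert K: 0.0105 m/s × 86400 = 907.2 m/day.
Hydraulic gradient i = (82.39 − 75.73) / 1870 = 6.66 / 1870 = 0.003561.
Darcy flux q = K · i = 907.2 × 0.003561 = 3.231 m/day.
Seepage velocity v = q / n_e = 3.231 / 0.25 = 12.92 m/day.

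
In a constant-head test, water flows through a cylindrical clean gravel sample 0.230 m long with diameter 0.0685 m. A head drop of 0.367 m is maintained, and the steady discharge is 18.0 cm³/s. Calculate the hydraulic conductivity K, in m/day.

Cross-sectional area A = π·(d/2)² = π × (0.0685/2)² = 0.003685 m².
Convert discharge: 18.0 cm³/s = 1.800e-05 m³/s.
Darcy's law rearranged: K = Q·L / (A·Δh) = 1.800e-05 × 0.230 / (0.003685 × 0.367) = 0.003061 m/s = 264.5 m/day.

264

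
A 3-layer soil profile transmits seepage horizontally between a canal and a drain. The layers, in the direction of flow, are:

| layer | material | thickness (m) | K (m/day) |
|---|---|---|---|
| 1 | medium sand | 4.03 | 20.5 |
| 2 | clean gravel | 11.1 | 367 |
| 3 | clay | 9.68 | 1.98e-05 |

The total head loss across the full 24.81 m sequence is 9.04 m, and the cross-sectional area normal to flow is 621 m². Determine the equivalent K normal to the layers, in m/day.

5.07e-05

Flow is perpendicular to layering, so the layers act in series and the equivalent K is the thickness-weighted harmonic mean.
Total thickness L = 4.03 + 11.1 + 9.68 = 24.81 m.
Σ(b_i/K_i) = 4.03/20.5 + 11.1/367 + 9.68/1.98e-05 = 4.889e+05 d.
K_eq = L / Σ(b_i/K_i) = 24.81 / 4.889e+05 = 5.075e-05 m/day.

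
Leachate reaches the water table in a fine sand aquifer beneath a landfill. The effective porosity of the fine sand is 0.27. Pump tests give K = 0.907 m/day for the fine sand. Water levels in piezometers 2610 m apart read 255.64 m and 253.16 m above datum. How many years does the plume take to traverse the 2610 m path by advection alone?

Hydraulic gradient i = (255.64 − 253.16) / 2610 = 2.48 / 2610 = 0.0009502.
Darcy flux q = K · i = 0.9070 × 0.0009502 = 0.0008618 m/day.
Seepage velocity v = q / n_e = 0.0008618 / 0.27 = 0.003192 m/day.
Travel time t = L / v = 2610 / 0.003192 = 8.177e+05 days = 2239 years.

2240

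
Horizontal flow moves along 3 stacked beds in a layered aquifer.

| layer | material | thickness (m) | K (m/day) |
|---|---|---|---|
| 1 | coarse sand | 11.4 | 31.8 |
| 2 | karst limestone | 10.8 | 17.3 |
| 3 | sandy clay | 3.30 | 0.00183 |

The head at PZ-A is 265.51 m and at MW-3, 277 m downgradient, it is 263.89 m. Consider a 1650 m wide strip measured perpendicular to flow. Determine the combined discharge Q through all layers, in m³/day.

5300

Flow is parallel to layering, so each bed carries its own Darcy discharge and the transmissivities add.
Σ(K_i·b_i) = 31.8×11.4 + 17.3×10.8 + 0.00183×3.30 = 549.4 m²/day.
Hydraulic gradient i = (265.51 − 263.89) / 277 = 1.62 / 277 = 0.005848.
Q = Σ(K_i·b_i) · W · i = 549.4 × 1650 × 0.005848 = 5301 m³/day.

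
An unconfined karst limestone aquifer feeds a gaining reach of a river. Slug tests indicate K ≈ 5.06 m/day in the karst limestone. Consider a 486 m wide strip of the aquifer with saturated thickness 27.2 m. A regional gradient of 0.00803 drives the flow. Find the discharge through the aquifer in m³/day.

537

Cross-sectional area A = 486 × 27.2 = 13219 m².
Hydraulic gradient i = 0.00803.
Darcy's law: Q = K · A · i = 5.060 × 13219 × 0.008030 = 537.1 m³/day.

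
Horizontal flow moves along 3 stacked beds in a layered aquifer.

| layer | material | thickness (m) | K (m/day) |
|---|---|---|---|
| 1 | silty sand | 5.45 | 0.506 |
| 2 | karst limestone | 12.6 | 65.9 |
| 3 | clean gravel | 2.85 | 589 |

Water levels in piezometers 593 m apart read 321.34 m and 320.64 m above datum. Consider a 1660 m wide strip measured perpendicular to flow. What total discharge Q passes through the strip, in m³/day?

Flow is parallel to layering, so each bed carries its own Darcy discharge and the transmissivities add.
Σ(K_i·b_i) = 0.506×5.45 + 65.9×12.6 + 589×2.85 = 2512 m²/day.
Hydraulic gradient i = (321.34 − 320.64) / 593 = 0.7 / 593 = 0.001180.
Q = Σ(K_i·b_i) · W · i = 2512 × 1660 × 0.001180 = 4922 m³/day.

4920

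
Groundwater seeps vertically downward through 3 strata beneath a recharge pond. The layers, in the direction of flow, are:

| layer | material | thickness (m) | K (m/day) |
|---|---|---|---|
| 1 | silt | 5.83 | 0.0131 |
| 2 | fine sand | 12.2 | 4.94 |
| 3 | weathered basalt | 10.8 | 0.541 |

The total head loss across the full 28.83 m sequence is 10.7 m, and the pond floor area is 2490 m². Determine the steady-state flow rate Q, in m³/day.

Flow is perpendicular to layering, so the layers act in series and the equivalent K is the thickness-weighted harmonic mean.
Total thickness L = 5.83 + 12.2 + 10.8 = 28.83 m.
Σ(b_i/K_i) = 5.83/0.0131 + 12.2/4.94 + 10.8/0.541 = 467.5 d.
K_eq = L / Σ(b_i/K_i) = 28.83 / 467.5 = 0.06167 m/day.
Q = K_eq · A · (Δh/L) = 0.06167 × 2490 × (10.7/28.83) = 56.99 m³/day.

57.0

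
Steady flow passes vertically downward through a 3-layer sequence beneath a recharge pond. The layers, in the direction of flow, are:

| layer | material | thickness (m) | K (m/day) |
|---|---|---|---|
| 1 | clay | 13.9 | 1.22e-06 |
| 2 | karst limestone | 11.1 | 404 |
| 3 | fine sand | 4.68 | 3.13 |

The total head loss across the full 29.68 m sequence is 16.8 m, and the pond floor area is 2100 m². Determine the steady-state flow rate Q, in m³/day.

0.00310

Flow is perpendicular to layering, so the layers act in series and the equivalent K is the thickness-weighted harmonic mean.
Total thickness L = 13.9 + 11.1 + 4.68 = 29.68 m.
Σ(b_i/K_i) = 13.9/1.22e-06 + 11.1/404 + 4.68/3.13 = 1.139e+07 d.
K_eq = L / Σ(b_i/K_i) = 29.68 / 1.139e+07 = 2.605e-06 m/day.
Q = K_eq · A · (Δh/L) = 2.605e-06 × 2100 × (16.8/29.68) = 0.003097 m³/day.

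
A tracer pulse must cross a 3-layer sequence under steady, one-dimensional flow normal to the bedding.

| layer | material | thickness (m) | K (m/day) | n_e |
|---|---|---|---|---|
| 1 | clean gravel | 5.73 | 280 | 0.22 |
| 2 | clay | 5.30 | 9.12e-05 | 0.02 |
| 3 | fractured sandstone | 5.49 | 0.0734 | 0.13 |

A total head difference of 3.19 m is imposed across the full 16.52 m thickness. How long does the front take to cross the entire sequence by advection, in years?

With flow normal to the layers, continuity requires the same specific discharge q through every layer.
Σ(b_i/K_i) = 5.73/280 + 5.30/9.12e-05 + 5.49/0.0734 = 58189 d.
q = Δh / Σ(b_i/K_i) = 3.19 / 58189 = 5.482e-05 m/day.
In each layer the seepage velocity is v_i = q/n_i, so the layer transit time is t_i = b_i·n_i / q:
  layer 1 (clean gravel): t_1 = 5.73 × 0.22 / 5.482e-05 = 22995 d
  layer 2 (clay): t_2 = 5.30 × 0.02 / 5.482e-05 = 1934 d
  layer 3 (fractured sandstone): t_3 = 5.49 × 0.13 / 5.482e-05 = 13019 d
Total t = Σ t_i = 37947 days = 103.9 years.

104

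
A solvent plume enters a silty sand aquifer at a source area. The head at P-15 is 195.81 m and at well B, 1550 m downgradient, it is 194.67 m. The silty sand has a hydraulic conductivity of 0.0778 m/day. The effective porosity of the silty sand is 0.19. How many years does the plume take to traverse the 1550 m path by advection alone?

Hydraulic gradient i = (195.81 − 194.67) / 1550 = 1.14 / 1550 = 0.0007355.
Darcy flux q = K · i = 0.07780 × 0.0007355 = 5.722e-05 m/day.
Seepage velocity v = q / n_e = 5.722e-05 / 0.19 = 0.0003012 m/day.
Travel time t = L / v = 1550 / 0.0003012 = 5.147e+06 days = 14091 years.

14100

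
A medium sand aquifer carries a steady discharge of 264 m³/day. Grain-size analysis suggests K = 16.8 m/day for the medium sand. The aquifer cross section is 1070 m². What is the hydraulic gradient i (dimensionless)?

From Q = K·A·i, i = Q / (K·A) = 264 / (16.80 × 1070) = 0.01469.

0.0147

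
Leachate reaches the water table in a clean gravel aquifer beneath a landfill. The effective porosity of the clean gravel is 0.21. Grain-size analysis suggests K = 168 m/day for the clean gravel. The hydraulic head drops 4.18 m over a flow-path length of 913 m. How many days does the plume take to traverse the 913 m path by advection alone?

249

Hydraulic gradient i = Δh / L = 4.18 / 913 = 0.004578.
Darcy flux q = K · i = 168.0 × 0.004578 = 0.7692 m/day.
Seepage velocity v = q / n_e = 0.7692 / 0.21 = 3.663 m/day.
Travel time t = L / v = 913 / 3.663 = 249.3 days.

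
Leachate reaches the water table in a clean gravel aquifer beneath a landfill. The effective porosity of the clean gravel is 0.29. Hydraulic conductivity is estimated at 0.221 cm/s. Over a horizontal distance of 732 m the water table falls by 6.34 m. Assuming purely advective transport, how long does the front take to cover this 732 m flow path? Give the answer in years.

Convert K: 0.221 cm/s × 864 = 190.9 m/day.
Hydraulic gradient i = Δh / L = 6.34 / 732 = 0.008661.
Darcy flux q = K · i = 190.9 × 0.008661 = 1.654 m/day.
Seepage velocity v = q / n_e = 1.654 / 0.29 = 5.703 m/day.
Travel time t = L / v = 732 / 5.703 = 128.4 days = 0.3514 years.

0.351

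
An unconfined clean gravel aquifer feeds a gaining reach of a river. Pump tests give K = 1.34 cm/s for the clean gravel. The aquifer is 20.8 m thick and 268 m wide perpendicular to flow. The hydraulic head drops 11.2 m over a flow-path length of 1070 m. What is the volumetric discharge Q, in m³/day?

67600

Convert K: 1.34 cm/s × 864 = 1158 m/day.
Cross-sectional area A = 268 × 20.8 = 5574 m².
Hydraulic gradient i = Δh / L = 11.2 / 1070 = 0.01047.
Darcy's law: Q = K · A · i = 1158 × 5574 × 0.01047 = 67554 m³/day.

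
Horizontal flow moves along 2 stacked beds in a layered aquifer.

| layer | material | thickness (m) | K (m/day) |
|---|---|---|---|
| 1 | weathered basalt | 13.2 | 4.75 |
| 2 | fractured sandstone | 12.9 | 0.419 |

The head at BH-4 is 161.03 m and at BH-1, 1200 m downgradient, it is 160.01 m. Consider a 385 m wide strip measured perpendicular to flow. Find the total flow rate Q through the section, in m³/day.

Flow is parallel to layering, so each bed carries its own Darcy discharge and the transmissivities add.
Σ(K_i·b_i) = 4.75×13.2 + 0.419×12.9 = 68.11 m²/day.
Hydraulic gradient i = (161.03 − 160.01) / 1200 = 1.02 / 1200 = 0.0008500.
Q = Σ(K_i·b_i) · W · i = 68.11 × 385 × 0.0008500 = 22.29 m³/day.

22.3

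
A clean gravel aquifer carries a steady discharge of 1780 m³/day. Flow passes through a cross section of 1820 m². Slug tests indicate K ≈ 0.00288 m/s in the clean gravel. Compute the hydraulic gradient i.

0.00393

Convert K: 0.00288 m/s × 86400 = 248.8 m/day.
From Q = K·A·i, i = Q / (K·A) = 1780 / (248.8 × 1820) = 0.003930.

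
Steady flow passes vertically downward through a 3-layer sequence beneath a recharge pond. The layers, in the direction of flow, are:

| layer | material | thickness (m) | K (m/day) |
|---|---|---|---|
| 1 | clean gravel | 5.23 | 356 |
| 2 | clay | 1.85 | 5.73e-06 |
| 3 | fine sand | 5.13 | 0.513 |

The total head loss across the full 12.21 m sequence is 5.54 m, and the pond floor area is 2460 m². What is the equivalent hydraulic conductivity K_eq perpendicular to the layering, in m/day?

3.78e-05

Flow is perpendicular to layering, so the layers act in series and the equivalent K is the thickness-weighted harmonic mean.
Total thickness L = 5.23 + 1.85 + 5.13 = 12.21 m.
Σ(b_i/K_i) = 5.23/356 + 1.85/5.73e-06 + 5.13/0.513 = 3.229e+05 d.
K_eq = L / Σ(b_i/K_i) = 12.21 / 3.229e+05 = 3.782e-05 m/day.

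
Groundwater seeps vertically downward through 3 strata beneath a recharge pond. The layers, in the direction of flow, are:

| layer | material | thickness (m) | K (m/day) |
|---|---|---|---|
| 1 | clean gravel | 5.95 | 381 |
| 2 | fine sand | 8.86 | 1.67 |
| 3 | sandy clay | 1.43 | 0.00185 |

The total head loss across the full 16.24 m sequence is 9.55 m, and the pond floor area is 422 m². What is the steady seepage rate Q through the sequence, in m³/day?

5.18

Flow is perpendicular to layering, so the layers act in series and the equivalent K is the thickness-weighted harmonic mean.
Total thickness L = 5.95 + 8.86 + 1.43 = 16.24 m.
Σ(b_i/K_i) = 5.95/381 + 8.86/1.67 + 1.43/0.00185 = 778.3 d.
K_eq = L / Σ(b_i/K_i) = 16.24 / 778.3 = 0.02087 m/day.
Q = K_eq · A · (Δh/L) = 0.02087 × 422 × (9.55/16.24) = 5.178 m³/day.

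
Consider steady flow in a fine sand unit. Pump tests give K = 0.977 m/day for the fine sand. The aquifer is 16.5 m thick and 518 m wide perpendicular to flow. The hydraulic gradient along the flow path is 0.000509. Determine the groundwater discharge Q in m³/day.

Cross-sectional area A = 518 × 16.5 = 8547 m².
Hydraulic gradient i = 0.000509.
Darcy's law: Q = K · A · i = 0.9770 × 8547 × 0.0005090 = 4.250 m³/day.

4.25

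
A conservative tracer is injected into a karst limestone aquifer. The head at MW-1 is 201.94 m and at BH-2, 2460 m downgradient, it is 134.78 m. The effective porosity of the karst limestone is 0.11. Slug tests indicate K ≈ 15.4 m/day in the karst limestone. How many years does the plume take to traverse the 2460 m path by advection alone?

Hydraulic gradient i = (201.94 − 134.78) / 2460 = 67.16 / 2460 = 0.02730.
Darcy flux q = K · i = 15.40 × 0.02730 = 0.4204 m/day.
Seepage velocity v = q / n_e = 0.4204 / 0.11 = 3.822 m/day.
Travel time t = L / v = 2460 / 3.822 = 643.6 days = 1.762 years.

1.76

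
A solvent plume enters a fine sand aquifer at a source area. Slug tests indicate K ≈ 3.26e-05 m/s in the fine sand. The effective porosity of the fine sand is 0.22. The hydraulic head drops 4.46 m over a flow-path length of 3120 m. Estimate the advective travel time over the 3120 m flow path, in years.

467

Convert K: 3.26e-05 m/s × 86400 = 2.817 m/day.
Hydraulic gradient i = Δh / L = 4.46 / 3120 = 0.001429.
Darcy flux q = K · i = 2.817 × 0.001429 = 0.004026 m/day.
Seepage velocity v = q / n_e = 0.004026 / 0.22 = 0.01830 m/day.
Travel time t = L / v = 3120 / 0.01830 = 1.705e+05 days = 466.7 years.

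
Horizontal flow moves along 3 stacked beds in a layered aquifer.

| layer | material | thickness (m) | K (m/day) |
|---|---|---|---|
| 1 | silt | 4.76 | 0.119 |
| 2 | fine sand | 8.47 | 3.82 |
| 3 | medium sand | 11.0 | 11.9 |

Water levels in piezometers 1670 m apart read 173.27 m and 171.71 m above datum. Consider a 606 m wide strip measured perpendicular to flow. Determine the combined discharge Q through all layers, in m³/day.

92.7

Flow is parallel to layering, so each bed carries its own Darcy discharge and the transmissivities add.
Σ(K_i·b_i) = 0.119×4.76 + 3.82×8.47 + 11.9×11.0 = 163.8 m²/day.
Hydraulic gradient i = (173.27 − 171.71) / 1670 = 1.56 / 1670 = 0.0009341.
Q = Σ(K_i·b_i) · W · i = 163.8 × 606 × 0.0009341 = 92.74 m³/day.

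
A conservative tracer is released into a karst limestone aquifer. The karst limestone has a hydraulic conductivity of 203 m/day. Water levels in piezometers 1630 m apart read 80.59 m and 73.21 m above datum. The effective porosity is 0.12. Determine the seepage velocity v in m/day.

Hydraulic gradient i = (80.59 − 73.21) / 1630 = 7.38 / 1630 = 0.004528.
Darcy flux q = K · i = 203.0 × 0.004528 = 0.9191 m/day.
Seepage velocity v = q / n_e = 0.9191 / 0.12 = 7.659 m/day.

7.66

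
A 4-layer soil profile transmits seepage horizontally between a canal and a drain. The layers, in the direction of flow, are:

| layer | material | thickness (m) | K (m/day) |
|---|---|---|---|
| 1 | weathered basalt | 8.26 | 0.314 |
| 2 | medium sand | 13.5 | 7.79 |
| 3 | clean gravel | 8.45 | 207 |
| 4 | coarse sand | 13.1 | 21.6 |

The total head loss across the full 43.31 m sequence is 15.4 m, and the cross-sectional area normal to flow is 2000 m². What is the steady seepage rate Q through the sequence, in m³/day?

1070

Flow is perpendicular to layering, so the layers act in series and the equivalent K is the thickness-weighted harmonic mean.
Total thickness L = 8.26 + 13.5 + 8.45 + 13.1 = 43.31 m.
Σ(b_i/K_i) = 8.26/0.314 + 13.5/7.79 + 8.45/207 + 13.1/21.6 = 28.69 d.
K_eq = L / Σ(b_i/K_i) = 43.31 / 28.69 = 1.510 m/day.
Q = K_eq · A · (Δh/L) = 1.510 × 2000 × (15.4/43.31) = 1074 m³/day.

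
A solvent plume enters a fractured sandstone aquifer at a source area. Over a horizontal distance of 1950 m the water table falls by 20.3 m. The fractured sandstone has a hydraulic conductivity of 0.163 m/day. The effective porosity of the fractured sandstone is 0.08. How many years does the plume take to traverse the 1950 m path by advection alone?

Hydraulic gradient i = Δh / L = 20.3 / 1950 = 0.01041.
Darcy flux q = K · i = 0.1630 × 0.01041 = 0.001697 m/day.
Seepage velocity v = q / n_e = 0.001697 / 0.08 = 0.02121 m/day.
Travel time t = L / v = 1950 / 0.02121 = 91934 days = 251.7 years.

252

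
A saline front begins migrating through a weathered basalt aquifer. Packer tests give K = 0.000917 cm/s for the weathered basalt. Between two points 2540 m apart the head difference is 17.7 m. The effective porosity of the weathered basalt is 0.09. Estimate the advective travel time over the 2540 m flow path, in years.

Convert K: 0.000917 cm/s × 864 = 0.7923 m/day.
Hydraulic gradient i = Δh / L = 17.7 / 2540 = 0.006969.
Darcy flux q = K · i = 0.7923 × 0.006969 = 0.005521 m/day.
Seepage velocity v = q / n_e = 0.005521 / 0.09 = 0.06135 m/day.
Travel time t = L / v = 2540 / 0.06135 = 41405 days = 113.4 years.

113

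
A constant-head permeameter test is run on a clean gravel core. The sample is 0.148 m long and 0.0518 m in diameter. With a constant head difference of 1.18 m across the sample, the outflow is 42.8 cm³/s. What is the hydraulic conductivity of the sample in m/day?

Cross-sectional area A = π·(d/2)² = π × (0.0518/2)² = 0.002107 m².
Convert discharge: 42.8 cm³/s = 4.280e-05 m³/s.
Darcy's law rearranged: K = Q·L / (A·Δh) = 4.280e-05 × 0.148 / (0.002107 × 1.18) = 0.002547 m/s = 220.1 m/day.

220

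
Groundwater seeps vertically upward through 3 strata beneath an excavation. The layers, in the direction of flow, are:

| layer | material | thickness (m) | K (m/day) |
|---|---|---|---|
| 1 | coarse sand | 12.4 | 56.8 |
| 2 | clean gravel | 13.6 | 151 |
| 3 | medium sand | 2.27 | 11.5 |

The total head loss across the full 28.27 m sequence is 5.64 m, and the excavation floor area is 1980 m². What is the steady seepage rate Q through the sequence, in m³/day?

Flow is perpendicular to layering, so the layers act in series and the equivalent K is the thickness-weighted harmonic mean.
Total thickness L = 12.4 + 13.6 + 2.27 = 28.27 m.
Σ(b_i/K_i) = 12.4/56.8 + 13.6/151 + 2.27/11.5 = 0.5058 d.
K_eq = L / Σ(b_i/K_i) = 28.27 / 0.5058 = 55.90 m/day.
Q = K_eq · A · (Δh/L) = 55.90 × 1980 × (5.64/28.27) = 22080 m³/day.

22100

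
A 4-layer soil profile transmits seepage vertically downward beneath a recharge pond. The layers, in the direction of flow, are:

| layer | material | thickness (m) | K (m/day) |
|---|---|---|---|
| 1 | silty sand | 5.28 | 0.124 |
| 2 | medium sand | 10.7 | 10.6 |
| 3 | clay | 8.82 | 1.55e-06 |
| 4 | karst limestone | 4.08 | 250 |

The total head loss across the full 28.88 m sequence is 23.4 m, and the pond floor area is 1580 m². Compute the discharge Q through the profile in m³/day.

Flow is perpendicular to layering, so the layers act in series and the equivalent K is the thickness-weighted harmonic mean.
Total thickness L = 5.28 + 10.7 + 8.82 + 4.08 = 28.88 m.
Σ(b_i/K_i) = 5.28/0.124 + 10.7/10.6 + 8.82/1.55e-06 + 4.08/250 = 5.690e+06 d.
K_eq = L / Σ(b_i/K_i) = 28.88 / 5.690e+06 = 5.075e-06 m/day.
Q = K_eq · A · (Δh/L) = 5.075e-06 × 1580 × (23.4/28.88) = 0.006497 m³/day.

0.00650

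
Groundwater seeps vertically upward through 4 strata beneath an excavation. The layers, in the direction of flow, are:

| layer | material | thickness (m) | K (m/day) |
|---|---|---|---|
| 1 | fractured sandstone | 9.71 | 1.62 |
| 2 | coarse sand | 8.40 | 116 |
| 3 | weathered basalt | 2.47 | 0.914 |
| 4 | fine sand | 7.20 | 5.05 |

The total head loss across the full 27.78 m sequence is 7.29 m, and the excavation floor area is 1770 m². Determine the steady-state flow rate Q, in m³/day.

1270

Flow is perpendicular to layering, so the layers act in series and the equivalent K is the thickness-weighted harmonic mean.
Total thickness L = 9.71 + 8.40 + 2.47 + 7.20 = 27.78 m.
Σ(b_i/K_i) = 9.71/1.62 + 8.40/116 + 2.47/0.914 + 7.20/5.05 = 10.19 d.
K_eq = L / Σ(b_i/K_i) = 27.78 / 10.19 = 2.725 m/day.
Q = K_eq · A · (Δh/L) = 2.725 × 1770 × (7.29/27.78) = 1266 m³/day.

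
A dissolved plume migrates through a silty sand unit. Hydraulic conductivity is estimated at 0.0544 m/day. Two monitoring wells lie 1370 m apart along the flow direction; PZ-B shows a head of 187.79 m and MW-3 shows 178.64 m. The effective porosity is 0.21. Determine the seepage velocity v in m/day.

Hydraulic gradient i = (187.79 − 178.64) / 1370 = 9.15 / 1370 = 0.006679.
Darcy flux q = K · i = 0.05440 × 0.006679 = 0.0003633 m/day.
Seepage velocity v = q / n_e = 0.0003633 / 0.21 = 0.001730 m/day.

0.00173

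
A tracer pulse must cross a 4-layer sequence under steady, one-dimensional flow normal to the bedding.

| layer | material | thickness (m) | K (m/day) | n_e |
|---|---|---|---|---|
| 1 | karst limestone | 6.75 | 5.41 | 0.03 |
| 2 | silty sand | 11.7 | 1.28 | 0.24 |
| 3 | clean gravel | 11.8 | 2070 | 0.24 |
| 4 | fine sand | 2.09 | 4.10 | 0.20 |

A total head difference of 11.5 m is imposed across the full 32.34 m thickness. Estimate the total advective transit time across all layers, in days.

5.94

With flow normal to the layers, continuity requires the same specific discharge q through every layer.
Σ(b_i/K_i) = 6.75/5.41 + 11.7/1.28 + 11.8/2070 + 2.09/4.10 = 10.90 d.
q = Δh / Σ(b_i/K_i) = 11.5 / 10.90 = 1.055 m/day.
In each layer the seepage velocity is v_i = q/n_i, so the layer transit time is t_i = b_i·n_i / q:
  layer 1 (karst limestone): t_1 = 6.75 × 0.03 / 1.055 = 0.1920 d
  layer 2 (silty sand): t_2 = 11.7 × 0.24 / 1.055 = 2.662 d
  layer 3 (clean gravel): t_3 = 11.8 × 0.24 / 1.055 = 2.685 d
  layer 4 (fine sand): t_4 = 2.09 × 0.20 / 1.055 = 0.3963 d
Total t = Σ t_i = 5.936 days.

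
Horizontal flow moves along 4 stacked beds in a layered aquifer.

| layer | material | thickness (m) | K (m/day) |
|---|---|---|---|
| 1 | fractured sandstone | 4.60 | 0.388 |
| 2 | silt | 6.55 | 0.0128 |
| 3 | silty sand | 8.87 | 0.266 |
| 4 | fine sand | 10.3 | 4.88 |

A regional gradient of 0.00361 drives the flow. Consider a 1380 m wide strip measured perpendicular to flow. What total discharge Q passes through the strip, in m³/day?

271

Flow is parallel to layering, so each bed carries its own Darcy discharge and the transmissivities add.
Σ(K_i·b_i) = 0.388×4.60 + 0.0128×6.55 + 0.266×8.87 + 4.88×10.3 = 54.49 m²/day.
Hydraulic gradient i = 0.00361.
Q = Σ(K_i·b_i) · W · i = 54.49 × 1380 × 0.003610 = 271.5 m³/day.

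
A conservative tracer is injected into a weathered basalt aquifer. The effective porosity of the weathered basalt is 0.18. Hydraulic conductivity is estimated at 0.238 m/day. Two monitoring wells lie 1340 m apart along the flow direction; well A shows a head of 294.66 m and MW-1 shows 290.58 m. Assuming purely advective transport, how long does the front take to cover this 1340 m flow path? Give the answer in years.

Hydraulic gradient i = (294.66 − 290.58) / 1340 = 4.08 / 1340 = 0.003045.
Darcy flux q = K · i = 0.2380 × 0.003045 = 0.0007247 m/day.
Seepage velocity v = q / n_e = 0.0007247 / 0.18 = 0.004026 m/day.
Travel time t = L / v = 1340 / 0.004026 = 3.328e+05 days = 911.3 years.

911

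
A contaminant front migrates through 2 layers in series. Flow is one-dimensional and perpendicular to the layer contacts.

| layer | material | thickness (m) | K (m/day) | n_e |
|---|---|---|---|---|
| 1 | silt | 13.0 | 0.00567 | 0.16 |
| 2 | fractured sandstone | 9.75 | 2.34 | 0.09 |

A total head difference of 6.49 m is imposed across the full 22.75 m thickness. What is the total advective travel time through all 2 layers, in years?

2.87

With flow normal to the layers, continuity requires the same specific discharge q through every layer.
Σ(b_i/K_i) = 13.0/0.00567 + 9.75/2.34 = 2297 d.
q = Δh / Σ(b_i/K_i) = 6.49 / 2297 = 0.002826 m/day.
In each layer the seepage velocity is v_i = q/n_i, so the layer transit time is t_i = b_i·n_i / q:
  layer 1 (silt): t_1 = 13.0 × 0.16 / 0.002826 = 736.2 d
  layer 2 (fractured sandstone): t_2 = 9.75 × 0.09 / 0.002826 = 310.6 d
Total t = Σ t_i = 1047 days = 2.866 years.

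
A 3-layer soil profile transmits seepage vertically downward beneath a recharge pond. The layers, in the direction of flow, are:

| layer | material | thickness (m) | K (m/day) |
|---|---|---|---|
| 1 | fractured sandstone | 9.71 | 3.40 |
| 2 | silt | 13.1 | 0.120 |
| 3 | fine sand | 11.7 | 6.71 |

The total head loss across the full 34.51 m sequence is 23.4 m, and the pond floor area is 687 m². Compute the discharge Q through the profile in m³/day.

Flow is perpendicular to layering, so the layers act in series and the equivalent K is the thickness-weighted harmonic mean.
Total thickness L = 9.71 + 13.1 + 11.7 = 34.51 m.
Σ(b_i/K_i) = 9.71/3.40 + 13.1/0.120 + 11.7/6.71 = 113.8 d.
K_eq = L / Σ(b_i/K_i) = 34.51 / 113.8 = 0.3033 m/day.
Q = K_eq · A · (Δh/L) = 0.3033 × 687 × (23.4/34.51) = 141.3 m³/day.

141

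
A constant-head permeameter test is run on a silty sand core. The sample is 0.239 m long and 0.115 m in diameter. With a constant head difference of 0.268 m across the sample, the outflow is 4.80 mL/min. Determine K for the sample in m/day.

0.593

Cross-sectional area A = π·(d/2)² = π × (0.115/2)² = 0.01039 m².
Convert discharge: 4.80 mL/min = 8.000e-08 m³/s.
Darcy's law rearranged: K = Q·L / (A·Δh) = 8.000e-08 × 0.239 / (0.01039 × 0.268) = 6.869e-06 m/s = 0.5934 m/day.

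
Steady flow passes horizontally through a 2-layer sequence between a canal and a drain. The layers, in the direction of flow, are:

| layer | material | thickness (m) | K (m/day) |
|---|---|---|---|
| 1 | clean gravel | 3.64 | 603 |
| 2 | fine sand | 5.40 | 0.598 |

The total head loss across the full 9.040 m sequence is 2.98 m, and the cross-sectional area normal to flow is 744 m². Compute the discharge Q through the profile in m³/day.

245

Flow is perpendicular to layering, so the layers act in series and the equivalent K is the thickness-weighted harmonic mean.
Total thickness L = 3.64 + 5.40 = 9.040 m.
Σ(b_i/K_i) = 3.64/603 + 5.40/0.598 = 9.036 d.
K_eq = L / Σ(b_i/K_i) = 9.040 / 9.036 = 1.000 m/day.
Q = K_eq · A · (Δh/L) = 1.000 × 744 × (2.98/9.040) = 245.4 m³/day.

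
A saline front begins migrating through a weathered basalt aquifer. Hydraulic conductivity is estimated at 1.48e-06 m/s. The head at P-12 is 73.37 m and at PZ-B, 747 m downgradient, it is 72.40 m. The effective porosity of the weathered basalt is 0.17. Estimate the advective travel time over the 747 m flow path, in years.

Convert K: 1.48e-06 m/s × 86400 = 0.1279 m/day.
Hydraulic gradient i = (73.37 − 72.40) / 747 = 0.97 / 747 = 0.001299.
Darcy flux q = K · i = 0.1279 × 0.001299 = 0.0001660 m/day.
Seepage velocity v = q / n_e = 0.0001660 / 0.17 = 0.0009767 m/day.
Travel time t = L / v = 747 / 0.0009767 = 7.648e+05 days = 2094 years.

2090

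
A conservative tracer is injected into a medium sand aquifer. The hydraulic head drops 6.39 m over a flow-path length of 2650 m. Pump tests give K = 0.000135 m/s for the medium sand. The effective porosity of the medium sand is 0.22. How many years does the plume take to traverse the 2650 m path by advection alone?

56.8

Convert K: 0.000135 m/s × 86400 = 11.66 m/day.
Hydraulic gradient i = Δh / L = 6.39 / 2650 = 0.002411.
Darcy flux q = K · i = 11.66 × 0.002411 = 0.02813 m/day.
Seepage velocity v = q / n_e = 0.02813 / 0.22 = 0.1278 m/day.
Travel time t = L / v = 2650 / 0.1278 = 20728 days = 56.75 years.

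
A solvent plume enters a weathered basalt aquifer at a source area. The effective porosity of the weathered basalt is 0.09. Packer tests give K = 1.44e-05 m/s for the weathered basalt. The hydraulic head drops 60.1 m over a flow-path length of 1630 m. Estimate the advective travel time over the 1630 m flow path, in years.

8.76

Convert K: 1.44e-05 m/s × 86400 = 1.244 m/day.
Hydraulic gradient i = Δh / L = 60.1 / 1630 = 0.03687.
Darcy flux q = K · i = 1.244 × 0.03687 = 0.04587 m/day.
Seepage velocity v = q / n_e = 0.04587 / 0.09 = 0.5097 m/day.
Travel time t = L / v = 1630 / 0.5097 = 3198 days = 8.755 years.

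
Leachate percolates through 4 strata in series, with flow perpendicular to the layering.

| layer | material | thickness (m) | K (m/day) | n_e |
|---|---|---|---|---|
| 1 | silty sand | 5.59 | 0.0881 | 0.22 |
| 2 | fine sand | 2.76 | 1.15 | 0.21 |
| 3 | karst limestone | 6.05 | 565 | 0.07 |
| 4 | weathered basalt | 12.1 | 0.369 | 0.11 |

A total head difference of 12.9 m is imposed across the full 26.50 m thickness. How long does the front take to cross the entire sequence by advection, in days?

27.3

With flow normal to the layers, continuity requires the same specific discharge q through every layer.
Σ(b_i/K_i) = 5.59/0.0881 + 2.76/1.15 + 6.05/565 + 12.1/0.369 = 98.65 d.
q = Δh / Σ(b_i/K_i) = 12.9 / 98.65 = 0.1308 m/day.
In each layer the seepage velocity is v_i = q/n_i, so the layer transit time is t_i = b_i·n_i / q:
  layer 1 (silty sand): t_1 = 5.59 × 0.22 / 0.1308 = 9.405 d
  layer 2 (fine sand): t_2 = 2.76 × 0.21 / 0.1308 = 4.432 d
  layer 3 (karst limestone): t_3 = 6.05 × 0.07 / 0.1308 = 3.239 d
  layer 4 (weathered basalt): t_4 = 12.1 × 0.11 / 0.1308 = 10.18 d
Total t = Σ t_i = 27.25 days.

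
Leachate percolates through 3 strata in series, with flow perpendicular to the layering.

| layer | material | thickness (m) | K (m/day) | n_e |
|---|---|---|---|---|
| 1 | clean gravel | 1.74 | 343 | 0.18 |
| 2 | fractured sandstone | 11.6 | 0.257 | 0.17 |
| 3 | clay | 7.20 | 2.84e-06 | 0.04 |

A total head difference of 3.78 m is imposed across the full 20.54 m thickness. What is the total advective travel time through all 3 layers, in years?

4730

With flow normal to the layers, continuity requires the same specific discharge q through every layer.
Σ(b_i/K_i) = 1.74/343 + 11.6/0.257 + 7.20/2.84e-06 = 2.535e+06 d.
q = Δh / Σ(b_i/K_i) = 3.78 / 2.535e+06 = 1.491e-06 m/day.
In each layer the seepage velocity is v_i = q/n_i, so the layer transit time is t_i = b_i·n_i / q:
  layer 1 (clean gravel): t_1 = 1.74 × 0.18 / 1.491e-06 = 2.101e+05 d
  layer 2 (fractured sandstone): t_2 = 11.6 × 0.17 / 1.491e-06 = 1.323e+06 d
  layer 3 (clay): t_3 = 7.20 × 0.04 / 1.491e-06 = 1.932e+05 d
Total t = Σ t_i = 1.726e+06 days = 4725 years.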